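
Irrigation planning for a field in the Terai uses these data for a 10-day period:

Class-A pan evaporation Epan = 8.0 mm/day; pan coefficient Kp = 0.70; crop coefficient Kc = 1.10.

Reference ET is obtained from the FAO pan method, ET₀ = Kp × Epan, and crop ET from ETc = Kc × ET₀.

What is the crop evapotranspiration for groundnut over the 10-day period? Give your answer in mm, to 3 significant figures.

ET₀ = 0.70 × 8.0 = 5.6000 mm/d
ETc = Kc × ET₀ = 1.10 × 5.6000 = 6.1600 mm/d
Over 10 days: 6.1600 × 10 = 61.600 mm

61.6 mm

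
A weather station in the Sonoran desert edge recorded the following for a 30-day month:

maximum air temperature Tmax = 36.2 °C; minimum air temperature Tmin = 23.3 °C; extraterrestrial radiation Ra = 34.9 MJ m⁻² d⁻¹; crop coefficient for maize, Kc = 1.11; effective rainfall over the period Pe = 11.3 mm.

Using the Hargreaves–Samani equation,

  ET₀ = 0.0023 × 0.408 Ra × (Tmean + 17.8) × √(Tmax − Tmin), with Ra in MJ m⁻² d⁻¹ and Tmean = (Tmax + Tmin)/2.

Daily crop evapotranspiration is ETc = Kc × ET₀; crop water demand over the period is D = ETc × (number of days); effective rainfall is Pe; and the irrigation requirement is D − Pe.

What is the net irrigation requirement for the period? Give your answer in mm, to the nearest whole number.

175 mm

Tmean = (36.2 + 23.3)/2 = 29.75 °C
0.408 Ra = 0.408 × 34.9 = 14.2392 mm/d equivalent
ET₀ = 0.0023 × 14.2392 × (29.75 + 17.8) × √12.9 = 0.0023 × 14.2392 × 47.55 × 3.5917 = 5.5932 mm/d
ETc = Kc × ET₀ = 1.11 × 5.5932 = 6.2085 mm/d
Crop demand D = ETc × 30 d = 6.2085 × 30 = 186.255 mm
D − Pe = 186.255 − 11.3 = 174.955 mm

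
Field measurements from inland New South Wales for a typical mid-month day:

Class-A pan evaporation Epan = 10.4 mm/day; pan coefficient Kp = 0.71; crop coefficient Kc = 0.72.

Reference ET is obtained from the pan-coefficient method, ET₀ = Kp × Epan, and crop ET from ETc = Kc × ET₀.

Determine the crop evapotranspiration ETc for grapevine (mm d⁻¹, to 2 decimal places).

5.32 mm d⁻¹

ET₀ = 0.71 × 10.4 = 7.3840 mm/d
ETc = Kc × ET₀ = 0.72 × 7.3840 = 5.3165 mm/d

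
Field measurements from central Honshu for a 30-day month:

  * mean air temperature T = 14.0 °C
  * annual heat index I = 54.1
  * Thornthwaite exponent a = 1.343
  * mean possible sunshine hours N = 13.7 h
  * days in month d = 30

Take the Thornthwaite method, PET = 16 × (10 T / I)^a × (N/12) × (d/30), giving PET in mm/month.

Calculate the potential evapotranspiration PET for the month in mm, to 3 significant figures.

10T/I = 10 × 14.0 / 54.1 = 2.5878
(10T/I)^a = 2.5878^1.343 = 3.5856
Uncorrected PET = 16 × 3.5856 = 57.370 mm
Correction = (N/12)(d/30) = (13.7/12)(30/30) = 1.1417
PET = 57.370 × 1.1417 = 65.499 mm/month

65.5 mm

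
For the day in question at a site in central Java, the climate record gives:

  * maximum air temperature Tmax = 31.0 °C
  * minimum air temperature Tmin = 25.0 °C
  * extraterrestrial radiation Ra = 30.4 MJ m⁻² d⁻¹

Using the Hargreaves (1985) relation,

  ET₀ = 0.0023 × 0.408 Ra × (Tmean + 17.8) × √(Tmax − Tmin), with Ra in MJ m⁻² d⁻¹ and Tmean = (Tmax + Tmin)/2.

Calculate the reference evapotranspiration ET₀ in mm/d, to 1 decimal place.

3.2 mm/d

Tmean = (31.0 + 25.0)/2 = 28.00 °C
0.408 Ra = 0.408 × 30.4 = 12.4032 mm/d equivalent
ET₀ = 0.0023 × 12.4032 × (28.00 + 17.8) × √6.0 = 0.0023 × 12.4032 × 45.80 × 2.4495 = 3.2004 mm/d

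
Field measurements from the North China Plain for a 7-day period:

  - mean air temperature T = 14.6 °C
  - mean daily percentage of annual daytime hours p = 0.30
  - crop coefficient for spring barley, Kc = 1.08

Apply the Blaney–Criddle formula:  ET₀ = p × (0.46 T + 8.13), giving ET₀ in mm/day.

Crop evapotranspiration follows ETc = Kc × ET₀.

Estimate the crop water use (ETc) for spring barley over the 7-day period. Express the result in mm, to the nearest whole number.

ET₀ = 0.30 × (0.46 × 14.6 + 8.13) = 0.30 × 14.846 = 4.4538 mm/d
ETc = Kc × ET₀ = 1.08 × 4.4538 = 4.8101 mm/d
Over 7 days: 4.8101 × 7 = 33.671 mm

34 mm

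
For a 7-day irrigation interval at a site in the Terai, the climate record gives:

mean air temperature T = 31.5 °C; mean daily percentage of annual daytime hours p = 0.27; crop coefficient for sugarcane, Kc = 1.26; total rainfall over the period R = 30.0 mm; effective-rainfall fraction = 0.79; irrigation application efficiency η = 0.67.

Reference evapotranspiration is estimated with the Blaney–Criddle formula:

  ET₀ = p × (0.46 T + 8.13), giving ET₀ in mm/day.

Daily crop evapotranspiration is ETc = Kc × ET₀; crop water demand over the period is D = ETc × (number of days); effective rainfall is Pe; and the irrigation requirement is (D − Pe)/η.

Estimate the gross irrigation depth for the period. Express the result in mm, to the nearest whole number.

45 mm

ET₀ = 0.27 × (0.46 × 31.5 + 8.13) = 0.27 × 22.620 = 6.1074 mm/d
ETc = Kc × ET₀ = 1.26 × 6.1074 = 7.6953 mm/d
Crop demand D = ETc × 7 d = 7.6953 × 7 = 53.867 mm
Pe = 0.79 × 30.0 = 23.700 mm
D − Pe = 53.867 − 23.700 = 30.167 mm
Gross irrigation = 30.167 / 0.67 = 45.025 mm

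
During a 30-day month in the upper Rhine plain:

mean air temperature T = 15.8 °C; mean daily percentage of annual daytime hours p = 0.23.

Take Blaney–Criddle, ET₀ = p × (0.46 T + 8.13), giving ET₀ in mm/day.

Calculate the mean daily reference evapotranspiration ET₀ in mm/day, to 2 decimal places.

3.54 mm/day

ET₀ = 0.23 × (0.46 × 15.8 + 8.13) = 0.23 × 15.398 = 3.5415 mm/d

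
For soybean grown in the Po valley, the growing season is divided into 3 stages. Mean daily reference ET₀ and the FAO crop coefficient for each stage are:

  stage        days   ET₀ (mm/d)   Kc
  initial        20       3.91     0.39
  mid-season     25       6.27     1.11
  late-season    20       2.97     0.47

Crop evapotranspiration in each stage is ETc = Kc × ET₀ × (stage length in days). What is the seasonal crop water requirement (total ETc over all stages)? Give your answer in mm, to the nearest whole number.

232 mm

initial: 0.39 × 3.91 × 20 = 30.50 mm
mid-season: 1.11 × 6.27 × 25 = 173.99 mm
late-season: 0.47 × 2.97 × 20 = 27.92 mm
Seasonal total = 232.41 mm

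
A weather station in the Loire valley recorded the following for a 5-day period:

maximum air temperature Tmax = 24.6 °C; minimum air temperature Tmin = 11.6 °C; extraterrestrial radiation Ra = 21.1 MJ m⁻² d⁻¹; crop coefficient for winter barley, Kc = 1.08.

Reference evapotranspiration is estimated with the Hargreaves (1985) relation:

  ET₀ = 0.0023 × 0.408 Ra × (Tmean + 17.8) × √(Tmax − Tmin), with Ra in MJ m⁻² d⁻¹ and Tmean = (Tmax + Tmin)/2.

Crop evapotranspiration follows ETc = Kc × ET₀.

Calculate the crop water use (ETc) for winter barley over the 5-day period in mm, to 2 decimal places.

Tmean = (24.6 + 11.6)/2 = 18.10 °C
0.408 Ra = 0.408 × 21.1 = 8.6088 mm/d equivalent
ET₀ = 0.0023 × 8.6088 × (18.10 + 17.8) × √13.0 = 0.0023 × 8.6088 × 35.90 × 3.6056 = 2.5630 mm/d
ETc = Kc × ET₀ = 1.08 × 2.5630 = 2.7680 mm/d
Over 5 days: 2.7680 × 5 = 13.840 mm

13.84 mm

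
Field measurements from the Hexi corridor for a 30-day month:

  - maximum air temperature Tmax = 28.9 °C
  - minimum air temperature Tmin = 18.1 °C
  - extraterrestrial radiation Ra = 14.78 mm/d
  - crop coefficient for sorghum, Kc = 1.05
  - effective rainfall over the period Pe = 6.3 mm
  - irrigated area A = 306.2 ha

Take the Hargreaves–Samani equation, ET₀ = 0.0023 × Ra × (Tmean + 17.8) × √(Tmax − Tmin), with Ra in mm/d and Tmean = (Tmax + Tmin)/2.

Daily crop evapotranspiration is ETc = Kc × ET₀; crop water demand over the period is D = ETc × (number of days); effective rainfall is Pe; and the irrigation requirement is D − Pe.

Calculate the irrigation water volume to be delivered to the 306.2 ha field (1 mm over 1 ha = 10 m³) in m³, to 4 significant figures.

425700 m³

Tmean = (28.9 + 18.1)/2 = 23.50 °C
ET₀ = 0.0023 × 14.78 × (23.50 + 17.8) × √10.8 = 0.0023 × 14.78 × 41.30 × 3.2863 = 4.6138 mm/d
ETc = Kc × ET₀ = 1.05 × 4.6138 = 4.8445 mm/d
Crop demand D = ETc × 30 d = 4.8445 × 30 = 145.335 mm
D − Pe = 145.335 − 6.3 = 139.035 mm
Volume = 139.035 mm × 306.2 ha × 10 = 425725.2 m³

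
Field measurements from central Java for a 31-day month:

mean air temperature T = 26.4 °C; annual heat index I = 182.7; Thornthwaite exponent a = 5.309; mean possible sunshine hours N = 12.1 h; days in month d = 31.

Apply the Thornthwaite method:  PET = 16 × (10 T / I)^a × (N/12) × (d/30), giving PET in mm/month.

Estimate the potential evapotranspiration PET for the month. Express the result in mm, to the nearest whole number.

118 mm

10T/I = 10 × 26.4 / 182.7 = 1.4450
(10T/I)^a = 1.4450^5.309 = 7.0589
Uncorrected PET = 16 × 7.0589 = 112.942 mm
Correction = (N/12)(d/30) = (12.1/12)(31/30) = 1.0419
PET = 112.942 × 1.0419 = 117.674 mm/month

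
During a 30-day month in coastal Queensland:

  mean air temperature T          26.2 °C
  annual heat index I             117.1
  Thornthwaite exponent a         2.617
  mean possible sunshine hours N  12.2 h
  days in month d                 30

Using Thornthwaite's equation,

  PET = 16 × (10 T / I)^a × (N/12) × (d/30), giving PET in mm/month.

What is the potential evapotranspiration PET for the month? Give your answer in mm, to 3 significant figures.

10T/I = 10 × 26.2 / 117.1 = 2.2374
(10T/I)^a = 2.2374^2.617 = 8.2277
Uncorrected PET = 16 × 8.2277 = 131.643 mm
Correction = (N/12)(d/30) = (12.2/12)(30/30) = 1.0167
PET = 131.643 × 1.0167 = 133.841 mm/month

134 mm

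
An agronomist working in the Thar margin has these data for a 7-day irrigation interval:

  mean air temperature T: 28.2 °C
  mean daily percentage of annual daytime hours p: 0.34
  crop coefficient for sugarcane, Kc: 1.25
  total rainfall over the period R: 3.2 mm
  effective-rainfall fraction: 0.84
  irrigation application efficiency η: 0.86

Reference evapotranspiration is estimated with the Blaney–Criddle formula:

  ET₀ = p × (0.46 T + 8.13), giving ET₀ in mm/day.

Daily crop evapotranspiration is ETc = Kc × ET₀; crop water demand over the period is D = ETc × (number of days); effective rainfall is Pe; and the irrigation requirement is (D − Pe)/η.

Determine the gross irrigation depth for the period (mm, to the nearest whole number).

ET₀ = 0.34 × (0.46 × 28.2 + 8.13) = 0.34 × 21.102 = 7.1747 mm/d
ETc = Kc × ET₀ = 1.25 × 7.1747 = 8.9684 mm/d
Crop demand D = ETc × 7 d = 8.9684 × 7 = 62.779 mm
Pe = 0.84 × 3.2 = 2.688 mm
D − Pe = 62.779 − 2.688 = 60.091 mm
Gross irrigation = 60.091 / 0.86 = 69.873 mm

70 mm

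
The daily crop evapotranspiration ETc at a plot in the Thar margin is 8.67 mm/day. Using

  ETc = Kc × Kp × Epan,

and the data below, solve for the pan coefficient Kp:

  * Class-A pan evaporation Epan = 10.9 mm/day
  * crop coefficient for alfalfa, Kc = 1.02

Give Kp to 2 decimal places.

0.78

ETc = Kc × Kp × Epan  ⇒  Kp = ETc / (Kc × Epan)
Kp = 8.67 / (1.02 × 10.9) = 8.67 / 11.118 = 0.7798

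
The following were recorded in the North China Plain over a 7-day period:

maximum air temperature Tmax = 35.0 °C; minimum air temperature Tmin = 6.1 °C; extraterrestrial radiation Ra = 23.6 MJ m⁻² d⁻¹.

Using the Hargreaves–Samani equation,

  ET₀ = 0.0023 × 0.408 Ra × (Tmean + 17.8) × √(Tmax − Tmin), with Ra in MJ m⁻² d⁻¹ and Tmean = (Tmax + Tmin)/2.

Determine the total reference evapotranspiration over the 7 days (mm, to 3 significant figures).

32.0 mm

Tmean = (35.0 + 6.1)/2 = 20.55 °C
0.408 Ra = 0.408 × 23.6 = 9.6288 mm/d equivalent
ET₀ = 0.0023 × 9.6288 × (20.55 + 17.8) × √28.9 = 0.0023 × 9.6288 × 38.35 × 5.3759 = 4.5658 mm/d
Over 7 days: 4.5658 × 7 = 31.961 mm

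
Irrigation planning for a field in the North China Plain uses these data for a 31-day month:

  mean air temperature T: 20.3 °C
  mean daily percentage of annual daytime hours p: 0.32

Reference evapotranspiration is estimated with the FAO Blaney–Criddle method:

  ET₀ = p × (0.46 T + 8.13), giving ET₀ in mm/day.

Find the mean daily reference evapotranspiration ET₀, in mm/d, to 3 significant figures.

5.59 mm/d

ET₀ = 0.32 × (0.46 × 20.3 + 8.13) = 0.32 × 17.468 = 5.5898 mm/d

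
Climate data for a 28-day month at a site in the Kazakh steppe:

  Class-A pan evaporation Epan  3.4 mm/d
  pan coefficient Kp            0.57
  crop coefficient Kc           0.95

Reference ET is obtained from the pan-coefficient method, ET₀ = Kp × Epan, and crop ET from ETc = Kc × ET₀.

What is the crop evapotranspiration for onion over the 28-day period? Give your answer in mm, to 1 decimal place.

ET₀ = 0.57 × 3.4 = 1.9380 mm/d
ETc = Kc × ET₀ = 0.95 × 1.9380 = 1.8411 mm/d
Over 28 days: 1.8411 × 28 = 51.551 mm

51.6 mm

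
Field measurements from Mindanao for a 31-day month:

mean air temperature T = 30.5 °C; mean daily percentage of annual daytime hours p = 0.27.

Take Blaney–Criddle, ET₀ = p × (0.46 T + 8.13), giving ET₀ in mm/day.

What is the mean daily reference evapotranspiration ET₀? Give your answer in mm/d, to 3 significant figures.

5.98 mm/d

ET₀ = 0.27 × (0.46 × 30.5 + 8.13) = 0.27 × 22.160 = 5.9832 mm/d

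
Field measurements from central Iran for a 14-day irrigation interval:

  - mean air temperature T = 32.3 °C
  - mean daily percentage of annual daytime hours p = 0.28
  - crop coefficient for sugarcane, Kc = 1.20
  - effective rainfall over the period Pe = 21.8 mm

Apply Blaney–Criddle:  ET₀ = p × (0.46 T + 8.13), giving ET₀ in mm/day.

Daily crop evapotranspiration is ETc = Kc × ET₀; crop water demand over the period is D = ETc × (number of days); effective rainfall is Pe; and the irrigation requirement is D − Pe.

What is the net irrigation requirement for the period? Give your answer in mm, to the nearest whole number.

86 mm

ET₀ = 0.28 × (0.46 × 32.3 + 8.13) = 0.28 × 22.988 = 6.4366 mm/d
ETc = Kc × ET₀ = 1.20 × 6.4366 = 7.7239 mm/d
Crop demand D = ETc × 14 d = 7.7239 × 14 = 108.135 mm
D − Pe = 108.135 − 21.8 = 86.335 mm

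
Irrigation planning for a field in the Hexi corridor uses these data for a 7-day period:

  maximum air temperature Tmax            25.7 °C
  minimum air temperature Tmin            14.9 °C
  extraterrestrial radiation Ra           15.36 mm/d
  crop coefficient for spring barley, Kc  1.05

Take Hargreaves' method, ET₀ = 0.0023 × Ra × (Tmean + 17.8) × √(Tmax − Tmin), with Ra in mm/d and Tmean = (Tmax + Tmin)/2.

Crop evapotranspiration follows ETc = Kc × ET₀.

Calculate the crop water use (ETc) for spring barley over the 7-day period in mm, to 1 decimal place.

32.5 mm

Tmean = (25.7 + 14.9)/2 = 20.30 °C
ET₀ = 0.0023 × 15.36 × (20.30 + 17.8) × √10.8 = 0.0023 × 15.36 × 38.10 × 3.2863 = 4.4233 mm/d
ETc = Kc × ET₀ = 1.05 × 4.4233 = 4.6445 mm/d
Over 7 days: 4.6445 × 7 = 32.512 mm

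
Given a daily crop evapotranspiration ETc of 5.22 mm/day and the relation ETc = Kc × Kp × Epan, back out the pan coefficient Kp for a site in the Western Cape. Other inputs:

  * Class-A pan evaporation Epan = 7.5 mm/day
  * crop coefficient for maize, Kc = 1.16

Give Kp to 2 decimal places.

0.60

ETc = Kc × Kp × Epan  ⇒  Kp = ETc / (Kc × Epan)
Kp = 5.22 / (1.16 × 7.5) = 5.22 / 8.700 = 0.6000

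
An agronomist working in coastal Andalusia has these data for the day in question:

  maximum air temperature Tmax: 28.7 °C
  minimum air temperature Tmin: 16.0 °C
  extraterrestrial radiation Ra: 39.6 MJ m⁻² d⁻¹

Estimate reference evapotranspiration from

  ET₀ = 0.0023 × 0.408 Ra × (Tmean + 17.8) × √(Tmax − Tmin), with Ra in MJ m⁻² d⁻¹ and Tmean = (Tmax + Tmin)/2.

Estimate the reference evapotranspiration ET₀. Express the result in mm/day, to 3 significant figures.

5.32 mm/day

Tmean = (28.7 + 16.0)/2 = 22.35 °C
0.408 Ra = 0.408 × 39.6 = 16.1568 mm/d equivalent
ET₀ = 0.0023 × 16.1568 × (22.35 + 17.8) × √12.7 = 0.0023 × 16.1568 × 40.15 × 3.5637 = 5.3170 mm/d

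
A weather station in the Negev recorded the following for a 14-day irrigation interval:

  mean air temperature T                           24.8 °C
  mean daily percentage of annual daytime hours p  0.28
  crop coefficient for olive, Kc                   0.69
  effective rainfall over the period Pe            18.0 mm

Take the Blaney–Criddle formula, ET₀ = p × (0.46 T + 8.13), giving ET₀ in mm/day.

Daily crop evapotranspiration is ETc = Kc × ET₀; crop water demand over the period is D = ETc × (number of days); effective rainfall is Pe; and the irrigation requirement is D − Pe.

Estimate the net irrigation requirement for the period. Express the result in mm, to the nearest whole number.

ET₀ = 0.28 × (0.46 × 24.8 + 8.13) = 0.28 × 19.538 = 5.4706 mm/d
ETc = Kc × ET₀ = 0.69 × 5.4706 = 3.7747 mm/d
Crop demand D = ETc × 14 d = 3.7747 × 14 = 52.846 mm
D − Pe = 52.846 − 18.0 = 34.846 mm

35 mm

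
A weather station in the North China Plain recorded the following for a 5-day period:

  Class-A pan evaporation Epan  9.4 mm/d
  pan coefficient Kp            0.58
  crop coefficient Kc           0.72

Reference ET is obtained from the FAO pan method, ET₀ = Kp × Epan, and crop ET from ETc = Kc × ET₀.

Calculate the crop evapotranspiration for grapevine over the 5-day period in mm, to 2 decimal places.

ET₀ = 0.58 × 9.4 = 5.4520 mm/d
ETc = Kc × ET₀ = 0.72 × 5.4520 = 3.9254 mm/d
Over 5 days: 3.9254 × 5 = 19.627 mm

19.63 mm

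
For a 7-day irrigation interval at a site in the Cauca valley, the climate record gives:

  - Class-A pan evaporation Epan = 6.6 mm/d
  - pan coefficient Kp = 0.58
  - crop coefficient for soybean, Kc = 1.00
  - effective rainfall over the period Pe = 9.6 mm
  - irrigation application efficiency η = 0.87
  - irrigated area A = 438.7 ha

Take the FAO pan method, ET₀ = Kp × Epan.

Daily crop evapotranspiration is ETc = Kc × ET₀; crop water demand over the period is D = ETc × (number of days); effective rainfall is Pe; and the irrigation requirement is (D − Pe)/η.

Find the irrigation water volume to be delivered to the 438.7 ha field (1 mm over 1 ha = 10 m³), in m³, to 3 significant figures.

86700 m³

ET₀ = 0.58 × 6.6 = 3.8280 mm/d
ETc = Kc × ET₀ = 1.00 × 3.8280 = 3.8280 mm/d
Crop demand D = ETc × 7 d = 3.8280 × 7 = 26.796 mm
D − Pe = 26.796 − 9.6 = 17.196 mm
Gross irrigation = 17.196 / 0.87 = 19.766 mm
Volume = 19.766 mm × 438.7 ha × 10 = 86713.4 m³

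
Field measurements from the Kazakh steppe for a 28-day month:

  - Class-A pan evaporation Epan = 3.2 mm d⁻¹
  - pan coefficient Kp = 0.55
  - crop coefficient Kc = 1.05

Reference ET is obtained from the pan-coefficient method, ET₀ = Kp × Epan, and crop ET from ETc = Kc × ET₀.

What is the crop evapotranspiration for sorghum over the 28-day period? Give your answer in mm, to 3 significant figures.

ET₀ = 0.55 × 3.2 = 1.7600 mm/d
ETc = Kc × ET₀ = 1.05 × 1.7600 = 1.8480 mm/d
Over 28 days: 1.8480 × 28 = 51.744 mm

51.7 mm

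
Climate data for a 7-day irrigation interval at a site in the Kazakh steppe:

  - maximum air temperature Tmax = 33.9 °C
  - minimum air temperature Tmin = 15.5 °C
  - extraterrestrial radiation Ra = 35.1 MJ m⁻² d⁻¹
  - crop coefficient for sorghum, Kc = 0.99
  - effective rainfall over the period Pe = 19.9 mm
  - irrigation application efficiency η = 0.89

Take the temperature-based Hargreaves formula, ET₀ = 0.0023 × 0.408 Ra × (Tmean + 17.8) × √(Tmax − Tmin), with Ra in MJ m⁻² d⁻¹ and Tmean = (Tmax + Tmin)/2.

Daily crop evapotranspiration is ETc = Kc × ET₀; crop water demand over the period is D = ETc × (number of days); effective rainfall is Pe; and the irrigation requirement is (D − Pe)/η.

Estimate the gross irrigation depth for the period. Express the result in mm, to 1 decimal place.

24.4 mm

Tmean = (33.9 + 15.5)/2 = 24.70 °C
0.408 Ra = 0.408 × 35.1 = 14.3208 mm/d equivalent
ET₀ = 0.0023 × 14.3208 × (24.70 + 17.8) × √18.4 = 0.0023 × 14.3208 × 42.50 × 4.2895 = 6.0047 mm/d
ETc = Kc × ET₀ = 0.99 × 6.0047 = 5.9447 mm/d
Crop demand D = ETc × 7 d = 5.9447 × 7 = 41.613 mm
D − Pe = 41.613 − 19.9 = 21.713 mm
Gross irrigation = 21.713 / 0.89 = 24.397 mm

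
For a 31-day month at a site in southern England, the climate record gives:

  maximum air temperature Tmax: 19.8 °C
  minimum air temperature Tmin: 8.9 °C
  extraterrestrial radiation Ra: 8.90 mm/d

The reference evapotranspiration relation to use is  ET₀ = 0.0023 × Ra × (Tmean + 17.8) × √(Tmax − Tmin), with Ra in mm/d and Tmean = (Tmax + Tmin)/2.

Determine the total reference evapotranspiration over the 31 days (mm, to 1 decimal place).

Tmean = (19.8 + 8.9)/2 = 14.35 °C
ET₀ = 0.0023 × 8.90 × (14.35 + 17.8) × √10.9 = 0.0023 × 8.90 × 32.15 × 3.3015 = 2.1728 mm/d
Over 31 days: 2.1728 × 31 = 67.357 mm

67.4 mm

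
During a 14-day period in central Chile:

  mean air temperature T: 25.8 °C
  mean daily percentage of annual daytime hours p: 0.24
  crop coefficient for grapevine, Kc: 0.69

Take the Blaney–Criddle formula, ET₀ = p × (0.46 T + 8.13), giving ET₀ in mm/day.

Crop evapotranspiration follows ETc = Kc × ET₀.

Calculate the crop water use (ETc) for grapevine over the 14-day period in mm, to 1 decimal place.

46.4 mm

ET₀ = 0.24 × (0.46 × 25.8 + 8.13) = 0.24 × 19.998 = 4.7995 mm/d
ETc = Kc × ET₀ = 0.69 × 4.7995 = 3.3117 mm/d
Over 14 days: 3.3117 × 14 = 46.364 mm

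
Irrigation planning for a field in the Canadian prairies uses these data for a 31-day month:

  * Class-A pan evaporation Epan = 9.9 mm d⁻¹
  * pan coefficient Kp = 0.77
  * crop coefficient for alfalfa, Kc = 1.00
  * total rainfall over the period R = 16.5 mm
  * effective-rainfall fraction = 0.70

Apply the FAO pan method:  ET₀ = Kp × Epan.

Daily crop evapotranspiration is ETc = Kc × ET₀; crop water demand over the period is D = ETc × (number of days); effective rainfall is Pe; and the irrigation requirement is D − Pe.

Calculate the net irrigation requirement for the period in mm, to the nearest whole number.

ET₀ = 0.77 × 9.9 = 7.6230 mm/d
ETc = Kc × ET₀ = 1.00 × 7.6230 = 7.6230 mm/d
Crop demand D = ETc × 31 d = 7.6230 × 31 = 236.313 mm
Pe = 0.70 × 16.5 = 11.550 mm
D − Pe = 236.313 − 11.550 = 224.763 mm

225 mm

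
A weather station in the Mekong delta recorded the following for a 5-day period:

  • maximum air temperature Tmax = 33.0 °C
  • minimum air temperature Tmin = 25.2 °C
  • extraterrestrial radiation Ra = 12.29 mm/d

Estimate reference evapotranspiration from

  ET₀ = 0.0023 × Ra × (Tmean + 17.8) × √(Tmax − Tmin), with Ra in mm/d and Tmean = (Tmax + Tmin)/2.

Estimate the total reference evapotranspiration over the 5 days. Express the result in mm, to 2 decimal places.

Tmean = (33.0 + 25.2)/2 = 29.10 °C
ET₀ = 0.0023 × 12.29 × (29.10 + 17.8) × √7.8 = 0.0023 × 12.29 × 46.90 × 2.7928 = 3.7025 mm/d
Over 5 days: 3.7025 × 5 = 18.513 mm

18.51 mm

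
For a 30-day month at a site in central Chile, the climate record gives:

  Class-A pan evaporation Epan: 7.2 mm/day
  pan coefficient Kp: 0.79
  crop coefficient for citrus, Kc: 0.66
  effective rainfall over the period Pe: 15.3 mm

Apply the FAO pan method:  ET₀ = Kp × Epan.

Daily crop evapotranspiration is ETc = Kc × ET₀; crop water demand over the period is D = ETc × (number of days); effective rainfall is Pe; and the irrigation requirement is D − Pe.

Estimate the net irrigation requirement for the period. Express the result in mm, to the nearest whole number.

97 mm

ET₀ = 0.79 × 7.2 = 5.6880 mm/d
ETc = Kc × ET₀ = 0.66 × 5.6880 = 3.7541 mm/d
Crop demand D = ETc × 30 d = 3.7541 × 30 = 112.623 mm
D − Pe = 112.623 − 15.3 = 97.323 mm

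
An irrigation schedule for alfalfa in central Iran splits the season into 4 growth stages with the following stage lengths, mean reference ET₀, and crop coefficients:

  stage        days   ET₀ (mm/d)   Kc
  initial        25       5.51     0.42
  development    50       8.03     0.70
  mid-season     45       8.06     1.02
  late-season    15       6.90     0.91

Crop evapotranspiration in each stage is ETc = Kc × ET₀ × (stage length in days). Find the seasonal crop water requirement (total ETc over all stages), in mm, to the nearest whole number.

803 mm

initial: 0.42 × 5.51 × 25 = 57.86 mm
development: 0.70 × 8.03 × 50 = 281.05 mm
mid-season: 1.02 × 8.06 × 45 = 369.95 mm
late-season: 0.91 × 6.90 × 15 = 94.19 mm
Seasonal total = 803.05 mm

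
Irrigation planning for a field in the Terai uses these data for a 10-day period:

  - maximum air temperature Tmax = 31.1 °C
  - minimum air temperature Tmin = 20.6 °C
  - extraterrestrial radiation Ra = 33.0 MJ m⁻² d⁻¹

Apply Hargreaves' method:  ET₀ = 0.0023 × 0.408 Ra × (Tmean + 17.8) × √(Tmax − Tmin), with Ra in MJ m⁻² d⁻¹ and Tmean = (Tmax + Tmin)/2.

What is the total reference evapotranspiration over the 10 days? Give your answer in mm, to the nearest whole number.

Tmean = (31.1 + 20.6)/2 = 25.85 °C
0.408 Ra = 0.408 × 33.0 = 13.4640 mm/d equivalent
ET₀ = 0.0023 × 13.4640 × (25.85 + 17.8) × √10.5 = 0.0023 × 13.4640 × 43.65 × 3.2404 = 4.3801 mm/d
Over 10 days: 4.3801 × 10 = 43.801 mm

44 mm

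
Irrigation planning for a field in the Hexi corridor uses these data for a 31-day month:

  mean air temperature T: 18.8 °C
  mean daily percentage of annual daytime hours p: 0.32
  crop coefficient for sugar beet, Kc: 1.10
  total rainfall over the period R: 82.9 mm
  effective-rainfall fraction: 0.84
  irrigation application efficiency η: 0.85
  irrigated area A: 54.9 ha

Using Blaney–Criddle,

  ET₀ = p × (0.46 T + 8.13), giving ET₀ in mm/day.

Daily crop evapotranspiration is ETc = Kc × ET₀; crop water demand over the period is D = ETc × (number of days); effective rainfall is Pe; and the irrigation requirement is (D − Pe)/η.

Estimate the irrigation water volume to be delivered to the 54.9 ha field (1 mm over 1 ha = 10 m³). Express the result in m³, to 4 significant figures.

73270 m³

ET₀ = 0.32 × (0.46 × 18.8 + 8.13) = 0.32 × 16.778 = 5.3690 mm/d
ETc = Kc × ET₀ = 1.10 × 5.3690 = 5.9059 mm/d
Crop demand D = ETc × 31 d = 5.9059 × 31 = 183.083 mm
Pe = 0.84 × 82.9 = 69.636 mm
D − Pe = 183.083 − 69.636 = 113.447 mm
Gross irrigation = 113.447 / 0.85 = 133.467 mm
Volume = 133.467 mm × 54.9 ha × 10 = 73273.4 m³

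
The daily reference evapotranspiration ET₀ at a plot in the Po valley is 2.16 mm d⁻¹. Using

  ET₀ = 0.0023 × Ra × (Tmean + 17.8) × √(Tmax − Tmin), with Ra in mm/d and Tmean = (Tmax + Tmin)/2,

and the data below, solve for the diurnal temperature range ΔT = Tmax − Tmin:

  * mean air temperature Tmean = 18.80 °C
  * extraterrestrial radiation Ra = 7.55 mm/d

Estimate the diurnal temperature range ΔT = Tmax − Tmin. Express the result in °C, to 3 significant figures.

√ΔT = ET₀ / [0.0023 × Ra × (Tmean+17.8)] = 2.16 / (0.0023 × 7.55 × 36.60) = 3.3986
ΔT = 3.3986² = 11.550 °C

11.6 °C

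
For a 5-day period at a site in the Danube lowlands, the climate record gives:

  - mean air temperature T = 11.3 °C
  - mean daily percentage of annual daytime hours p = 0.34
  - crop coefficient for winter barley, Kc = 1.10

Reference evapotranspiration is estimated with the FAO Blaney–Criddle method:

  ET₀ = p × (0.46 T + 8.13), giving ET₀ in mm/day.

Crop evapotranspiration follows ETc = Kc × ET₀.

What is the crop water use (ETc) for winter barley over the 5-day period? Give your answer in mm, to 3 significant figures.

ET₀ = 0.34 × (0.46 × 11.3 + 8.13) = 0.34 × 13.328 = 4.5315 mm/d
ETc = Kc × ET₀ = 1.10 × 4.5315 = 4.9847 mm/d
Over 5 days: 4.9847 × 5 = 24.924 mm

24.9 mm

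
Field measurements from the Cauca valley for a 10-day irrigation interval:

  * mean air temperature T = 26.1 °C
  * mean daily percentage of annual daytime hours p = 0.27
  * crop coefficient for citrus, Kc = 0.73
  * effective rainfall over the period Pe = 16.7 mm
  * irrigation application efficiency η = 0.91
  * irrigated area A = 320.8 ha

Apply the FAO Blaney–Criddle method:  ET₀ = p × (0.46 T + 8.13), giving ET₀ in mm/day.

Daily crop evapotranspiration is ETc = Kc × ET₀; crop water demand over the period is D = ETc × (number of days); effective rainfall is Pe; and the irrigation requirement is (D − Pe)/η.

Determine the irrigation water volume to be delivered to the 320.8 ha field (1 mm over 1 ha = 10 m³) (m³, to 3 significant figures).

ET₀ = 0.27 × (0.46 × 26.1 + 8.13) = 0.27 × 20.136 = 5.4367 mm/d
ETc = Kc × ET₀ = 0.73 × 5.4367 = 3.9688 mm/d
Crop demand D = ETc × 10 d = 3.9688 × 10 = 39.688 mm
D − Pe = 39.688 − 16.7 = 22.988 mm
Gross irrigation = 22.988 / 0.91 = 25.262 mm
Volume = 25.262 mm × 320.8 ha × 10 = 81040.5 m³

81000 m³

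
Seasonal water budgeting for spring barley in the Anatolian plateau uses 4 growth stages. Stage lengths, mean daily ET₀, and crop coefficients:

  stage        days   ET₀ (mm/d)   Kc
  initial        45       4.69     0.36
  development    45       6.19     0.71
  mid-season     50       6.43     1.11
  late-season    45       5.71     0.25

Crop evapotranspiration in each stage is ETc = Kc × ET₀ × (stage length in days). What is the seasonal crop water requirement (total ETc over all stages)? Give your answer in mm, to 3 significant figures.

initial: 0.36 × 4.69 × 45 = 75.98 mm
development: 0.71 × 6.19 × 45 = 197.77 mm
mid-season: 1.11 × 6.43 × 50 = 356.87 mm
late-season: 0.25 × 5.71 × 45 = 64.24 mm
Seasonal total = 694.86 mm

695 mm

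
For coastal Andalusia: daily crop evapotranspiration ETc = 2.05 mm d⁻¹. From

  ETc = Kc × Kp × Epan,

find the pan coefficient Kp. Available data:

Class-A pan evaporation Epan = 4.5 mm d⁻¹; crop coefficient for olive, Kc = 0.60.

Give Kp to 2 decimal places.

ETc = Kc × Kp × Epan  ⇒  Kp = ETc / (Kc × Epan)
Kp = 2.05 / (0.60 × 4.5) = 2.05 / 2.700 = 0.7593

0.76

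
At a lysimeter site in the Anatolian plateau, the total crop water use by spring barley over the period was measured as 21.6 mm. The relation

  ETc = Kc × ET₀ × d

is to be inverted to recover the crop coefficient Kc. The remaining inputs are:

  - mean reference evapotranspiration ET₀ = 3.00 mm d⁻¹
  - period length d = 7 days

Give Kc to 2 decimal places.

1.03

ETc = Kc × ET₀ × d  ⇒  Kc = ETc / (ET₀ × d)
Kc = 21.6 / (3.00 × 7) = 21.6 / 21.00 = 1.0286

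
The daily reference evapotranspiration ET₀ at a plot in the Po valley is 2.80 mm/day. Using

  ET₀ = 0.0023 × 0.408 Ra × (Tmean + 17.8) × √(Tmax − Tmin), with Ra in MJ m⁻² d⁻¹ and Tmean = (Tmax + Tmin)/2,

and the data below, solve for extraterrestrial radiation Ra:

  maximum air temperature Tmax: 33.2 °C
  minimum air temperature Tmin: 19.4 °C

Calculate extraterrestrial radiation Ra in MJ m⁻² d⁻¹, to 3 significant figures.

Tmean = (33.2+19.4)/2 = 26.30 °C; ΔT = 13.8
Ra = ET₀ / [0.0023 × 0.408 × (Tmean+17.8) × √ΔT]
   = 2.80 / (0.0023 × 0.408 × 44.10 × 3.7148) = 18.214 MJ m⁻² d⁻¹

18.2 MJ m⁻² d⁻¹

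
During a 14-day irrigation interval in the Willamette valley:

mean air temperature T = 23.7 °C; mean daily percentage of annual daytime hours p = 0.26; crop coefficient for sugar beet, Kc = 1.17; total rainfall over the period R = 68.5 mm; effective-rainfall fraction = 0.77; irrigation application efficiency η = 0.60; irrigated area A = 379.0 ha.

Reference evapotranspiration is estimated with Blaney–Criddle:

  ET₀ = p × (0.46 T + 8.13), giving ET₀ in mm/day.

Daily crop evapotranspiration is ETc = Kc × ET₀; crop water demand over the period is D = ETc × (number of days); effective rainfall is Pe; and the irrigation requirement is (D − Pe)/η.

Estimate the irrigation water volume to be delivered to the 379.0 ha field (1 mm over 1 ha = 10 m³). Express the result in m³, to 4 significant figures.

178800 m³

ET₀ = 0.26 × (0.46 × 23.7 + 8.13) = 0.26 × 19.032 = 4.9483 mm/d
ETc = Kc × ET₀ = 1.17 × 4.9483 = 5.7895 mm/d
Crop demand D = ETc × 14 d = 5.7895 × 14 = 81.053 mm
Pe = 0.77 × 68.5 = 52.745 mm
D − Pe = 81.053 − 52.745 = 28.308 mm
Gross irrigation = 28.308 / 0.60 = 47.180 mm
Volume = 47.180 mm × 379.0 ha × 10 = 178812.2 m³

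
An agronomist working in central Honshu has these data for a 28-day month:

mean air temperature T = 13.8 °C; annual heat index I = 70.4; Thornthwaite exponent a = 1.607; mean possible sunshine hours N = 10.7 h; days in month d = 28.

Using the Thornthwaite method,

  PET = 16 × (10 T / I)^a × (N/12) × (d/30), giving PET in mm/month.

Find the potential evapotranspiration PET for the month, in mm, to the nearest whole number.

10T/I = 10 × 13.8 / 70.4 = 1.9602
(10T/I)^a = 1.9602^1.607 = 2.9494
Uncorrected PET = 16 × 2.9494 = 47.190 mm
Correction = (N/12)(d/30) = (10.7/12)(28/30) = 0.8322
PET = 47.190 × 0.8322 = 39.272 mm/month

39 mm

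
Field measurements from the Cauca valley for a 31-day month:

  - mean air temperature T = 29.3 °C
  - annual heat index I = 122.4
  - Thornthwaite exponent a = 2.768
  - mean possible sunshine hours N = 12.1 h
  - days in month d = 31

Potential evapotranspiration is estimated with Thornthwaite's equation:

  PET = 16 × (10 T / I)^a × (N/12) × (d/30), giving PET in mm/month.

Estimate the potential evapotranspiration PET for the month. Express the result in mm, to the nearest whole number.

187 mm

10T/I = 10 × 29.3 / 122.4 = 2.3938
(10T/I)^a = 2.3938^2.768 = 11.2025
Uncorrected PET = 16 × 11.2025 = 179.240 mm
Correction = (N/12)(d/30) = (12.1/12)(31/30) = 1.0419
PET = 179.240 × 1.0419 = 186.750 mm/month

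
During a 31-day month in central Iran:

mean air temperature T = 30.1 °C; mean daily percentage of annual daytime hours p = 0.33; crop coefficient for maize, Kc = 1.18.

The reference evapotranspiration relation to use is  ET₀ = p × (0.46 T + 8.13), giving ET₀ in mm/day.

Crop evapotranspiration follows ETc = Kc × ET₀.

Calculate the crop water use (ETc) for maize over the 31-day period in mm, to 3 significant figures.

ET₀ = 0.33 × (0.46 × 30.1 + 8.13) = 0.33 × 21.976 = 7.2521 mm/d
ETc = Kc × ET₀ = 1.18 × 7.2521 = 8.5575 mm/d
Over 31 days: 8.5575 × 31 = 265.283 mm

265 mm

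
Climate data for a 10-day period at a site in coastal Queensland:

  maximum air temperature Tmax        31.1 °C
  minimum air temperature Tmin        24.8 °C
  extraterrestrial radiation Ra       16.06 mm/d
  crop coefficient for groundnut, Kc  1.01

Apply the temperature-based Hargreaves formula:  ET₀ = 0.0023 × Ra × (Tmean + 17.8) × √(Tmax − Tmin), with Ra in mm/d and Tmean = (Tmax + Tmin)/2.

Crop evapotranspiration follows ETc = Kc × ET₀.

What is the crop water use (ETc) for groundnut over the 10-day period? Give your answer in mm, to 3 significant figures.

Tmean = (31.1 + 24.8)/2 = 27.95 °C
ET₀ = 0.0023 × 16.06 × (27.95 + 17.8) × √6.3 = 0.0023 × 16.06 × 45.75 × 2.5100 = 4.2417 mm/d
ETc = Kc × ET₀ = 1.01 × 4.2417 = 4.2841 mm/d
Over 10 days: 4.2841 × 10 = 42.841 mm

42.8 mm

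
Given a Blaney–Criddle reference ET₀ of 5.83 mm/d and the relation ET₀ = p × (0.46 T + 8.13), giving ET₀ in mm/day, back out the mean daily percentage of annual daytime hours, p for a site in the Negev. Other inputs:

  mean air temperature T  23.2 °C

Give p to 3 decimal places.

p = ET₀ / (0.46 T + 8.13) = 5.83 / (0.46 × 23.2 + 8.13) = 5.83 / 18.802 = 0.3101

0.310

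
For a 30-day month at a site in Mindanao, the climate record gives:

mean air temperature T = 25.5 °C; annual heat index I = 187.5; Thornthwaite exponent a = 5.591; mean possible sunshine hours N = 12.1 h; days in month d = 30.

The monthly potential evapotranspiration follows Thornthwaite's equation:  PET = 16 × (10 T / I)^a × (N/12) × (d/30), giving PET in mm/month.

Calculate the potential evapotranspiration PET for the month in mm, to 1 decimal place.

90.0 mm

10T/I = 10 × 25.5 / 187.5 = 1.3600
(10T/I)^a = 1.3600^5.591 = 5.5798
Uncorrected PET = 16 × 5.5798 = 89.277 mm
Correction = (N/12)(d/30) = (12.1/12)(30/30) = 1.0083
PET = 89.277 × 1.0083 = 90.018 mm/month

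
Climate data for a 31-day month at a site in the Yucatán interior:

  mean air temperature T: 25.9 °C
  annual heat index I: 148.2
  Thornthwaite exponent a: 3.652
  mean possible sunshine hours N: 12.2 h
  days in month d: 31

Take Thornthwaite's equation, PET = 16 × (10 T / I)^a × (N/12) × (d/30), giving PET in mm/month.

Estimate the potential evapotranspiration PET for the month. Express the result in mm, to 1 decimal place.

10T/I = 10 × 25.9 / 148.2 = 1.7476
(10T/I)^a = 1.7476^3.652 = 7.6807
Uncorrected PET = 16 × 7.6807 = 122.891 mm
Correction = (N/12)(d/30) = (12.2/12)(31/30) = 1.0506
PET = 122.891 × 1.0506 = 129.109 mm/month

129.1 mm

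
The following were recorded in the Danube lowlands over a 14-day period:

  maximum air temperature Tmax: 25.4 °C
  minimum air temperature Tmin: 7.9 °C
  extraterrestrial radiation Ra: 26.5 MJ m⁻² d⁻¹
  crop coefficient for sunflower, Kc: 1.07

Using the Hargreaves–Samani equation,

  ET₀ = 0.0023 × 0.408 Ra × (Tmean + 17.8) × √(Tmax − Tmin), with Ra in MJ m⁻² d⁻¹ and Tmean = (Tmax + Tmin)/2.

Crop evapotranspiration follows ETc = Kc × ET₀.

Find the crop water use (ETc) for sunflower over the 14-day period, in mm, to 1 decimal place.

53.7 mm

Tmean = (25.4 + 7.9)/2 = 16.65 °C
0.408 Ra = 0.408 × 26.5 = 10.8120 mm/d equivalent
ET₀ = 0.0023 × 10.8120 × (16.65 + 17.8) × √17.5 = 0.0023 × 10.8120 × 34.45 × 4.1833 = 3.5838 mm/d
ETc = Kc × ET₀ = 1.07 × 3.5838 = 3.8347 mm/d
Over 14 days: 3.8347 × 14 = 53.686 mm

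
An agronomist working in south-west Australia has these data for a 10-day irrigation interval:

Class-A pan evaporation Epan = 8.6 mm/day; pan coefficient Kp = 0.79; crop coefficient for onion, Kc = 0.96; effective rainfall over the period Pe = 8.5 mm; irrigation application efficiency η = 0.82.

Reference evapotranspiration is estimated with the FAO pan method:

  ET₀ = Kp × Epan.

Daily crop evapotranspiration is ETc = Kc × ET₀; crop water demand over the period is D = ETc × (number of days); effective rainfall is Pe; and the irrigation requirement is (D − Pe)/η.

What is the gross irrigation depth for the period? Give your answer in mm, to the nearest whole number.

69 mm

ET₀ = 0.79 × 8.6 = 6.7940 mm/d
ETc = Kc × ET₀ = 0.96 × 6.7940 = 6.5222 mm/d
Crop demand D = ETc × 10 d = 6.5222 × 10 = 65.222 mm
D − Pe = 65.222 − 8.5 = 56.722 mm
Gross irrigation = 56.722 / 0.82 = 69.173 mm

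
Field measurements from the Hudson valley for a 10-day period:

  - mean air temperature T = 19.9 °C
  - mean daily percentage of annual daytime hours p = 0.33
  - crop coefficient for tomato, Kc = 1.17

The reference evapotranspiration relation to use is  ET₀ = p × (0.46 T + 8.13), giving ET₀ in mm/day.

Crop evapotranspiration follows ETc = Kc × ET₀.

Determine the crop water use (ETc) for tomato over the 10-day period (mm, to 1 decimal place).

ET₀ = 0.33 × (0.46 × 19.9 + 8.13) = 0.33 × 17.284 = 5.7037 mm/d
ETc = Kc × ET₀ = 1.17 × 5.7037 = 6.6733 mm/d
Over 10 days: 6.6733 × 10 = 66.733 mm

66.7 mm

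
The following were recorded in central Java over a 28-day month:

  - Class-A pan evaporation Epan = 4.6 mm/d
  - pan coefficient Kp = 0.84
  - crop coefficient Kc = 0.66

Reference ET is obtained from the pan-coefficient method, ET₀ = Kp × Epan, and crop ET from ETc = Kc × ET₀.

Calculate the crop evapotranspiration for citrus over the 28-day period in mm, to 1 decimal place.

71.4 mm

ET₀ = 0.84 × 4.6 = 3.8640 mm/d
ETc = Kc × ET₀ = 0.66 × 3.8640 = 2.5502 mm/d
Over 28 days: 2.5502 × 28 = 71.406 mm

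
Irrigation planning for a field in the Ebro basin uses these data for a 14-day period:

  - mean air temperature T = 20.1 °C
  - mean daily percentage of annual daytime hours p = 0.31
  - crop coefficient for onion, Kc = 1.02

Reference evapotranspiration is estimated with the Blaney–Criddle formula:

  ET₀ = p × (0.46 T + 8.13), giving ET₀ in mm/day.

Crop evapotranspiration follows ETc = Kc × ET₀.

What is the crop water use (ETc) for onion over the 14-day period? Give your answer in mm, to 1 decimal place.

76.9 mm

ET₀ = 0.31 × (0.46 × 20.1 + 8.13) = 0.31 × 17.376 = 5.3866 mm/d
ETc = Kc × ET₀ = 1.02 × 5.3866 = 5.4943 mm/d
Over 14 days: 5.4943 × 14 = 76.920 mm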